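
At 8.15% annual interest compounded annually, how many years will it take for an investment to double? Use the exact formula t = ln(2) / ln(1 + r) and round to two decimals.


Doubling condition: (1 + r)^t = 2
Take ln of both sides: t × ln(1 + r) = ln(2)
t = ln(2) / ln(1 + r)
t = 0.693147 / 0.078349
t = 8.85

t = ln(2) / ln(1 + r) = 8.85 years


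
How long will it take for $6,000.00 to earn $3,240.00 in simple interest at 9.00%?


Rearrange the simple interest formula for t:
I = P × r × t  ⇒  t = I / (P × r)
t = $3,240.00 / ($6,000.00 × 0.09)
t = 6

t = I/(P×r) = 6 years


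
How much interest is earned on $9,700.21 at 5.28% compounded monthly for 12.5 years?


Compound interest earned = final amount − principal.
A = P(1 + r/n)^(nt) = $9,700.21 × (1 + 0.0528/12)^(12 × 12.5) = $18,740.74
Interest = A − P = $18,740.74 − $9,700.21 = $9,040.53

Interest = A - P = $9,040.53


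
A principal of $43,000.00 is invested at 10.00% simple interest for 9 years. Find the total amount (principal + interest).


Total amount formula: A = P(1 + rt) = P + P·r·t
Interest: I = P × r × t = $43,000.00 × 0.1 × 9 = $38,700.00
A = P + I = $43,000.00 + $38,700.00 = $81,700.00

A = P + I = P(1 + rt) = $81,700.00


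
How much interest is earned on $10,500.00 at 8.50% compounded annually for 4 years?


Compound interest earned = final amount − principal.
A = P(1 + r/n)^(nt) = $10,500.00 × (1 + 0.085/1)^(1 × 4) = $14,551.52
Interest = A − P = $14,551.52 − $10,500.00 = $4,051.52

Interest = A - P = $4,051.52


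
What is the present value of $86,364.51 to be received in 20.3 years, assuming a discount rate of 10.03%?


Present value formula: PV = FV / (1 + r)^t
PV = $86,364.51 / (1 + 0.1003)^20.3
PV = $86,364.51 / 6.961063
PV = $12,406.80

PV = FV / (1 + r)^t = $12,406.80


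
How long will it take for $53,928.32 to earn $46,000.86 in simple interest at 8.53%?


Rearrange the simple interest formula for t:
I = P × r × t  ⇒  t = I / (P × r)
t = $46,000.86 / ($53,928.32 × 0.0853)
t = 10

t = I/(P×r) = 10 years


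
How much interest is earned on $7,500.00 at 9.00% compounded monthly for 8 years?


Compound interest earned = final amount − principal.
A = P(1 + r/n)^(nt) = $7,500.00 × (1 + 0.09/12)^(12 × 8) = $15,366.91
Interest = A − P = $15,366.91 − $7,500.00 = $7,866.91

Interest = A - P = $7,866.91


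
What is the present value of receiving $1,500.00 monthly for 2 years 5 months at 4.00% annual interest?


Present value of an ordinary annuity: PV = PMT × (1 − (1 + r)^(−n)) / r
Monthly rate r = 0.04/12 ≈ 0.00333333, n = 29
PV = $1,500.00 × (1 − (1 + 0.04/12)^(−29)) / (0.04/12)
PV = $1,500.00 × 27.598641
PV = $41,397.96

PV = PMT × (1-(1+r)^(-n))/r = $41,397.96


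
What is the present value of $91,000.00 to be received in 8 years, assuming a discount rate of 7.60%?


Present value formula: PV = FV / (1 + r)^t
PV = $91,000.00 / (1 + 0.076)^8
PV = $91,000.00 / 1.7967935
PV = $50,645.78

PV = FV / (1 + r)^t = $50,645.78


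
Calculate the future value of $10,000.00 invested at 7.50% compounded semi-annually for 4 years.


Compound interest formula: A = P(1 + r/n)^(nt)
A = $10,000.00 × (1 + 0.075/2)^(2 × 4)
Growth factor: (1 + 0.075/2)^8 = 1.342471
A = $10,000.00 × 1.342471
A = $13,424.71

A = P(1 + r/n)^(nt) = $13,424.71


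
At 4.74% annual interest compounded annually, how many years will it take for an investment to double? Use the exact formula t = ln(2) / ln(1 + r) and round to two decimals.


Doubling condition: (1 + r)^t = 2
Take ln of both sides: t × ln(1 + r) = ln(2)
t = ln(2) / ln(1 + r)
t = 0.693147 / 0.046311
t = 14.97

t = ln(2) / ln(1 + r) = 14.97 years


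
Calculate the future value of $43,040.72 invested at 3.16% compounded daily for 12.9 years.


Compound interest formula: A = P(1 + r/n)^(nt)
A = $43,040.72 × (1 + 0.0316/365)^(365 × 12.9)
Growth factor: (1 + 0.0316/365)^4708.5 = 1.50323936
A = $43,040.72 × 1.50323936
A = $64,700.50

A = P(1 + r/n)^(nt) = $64,700.50


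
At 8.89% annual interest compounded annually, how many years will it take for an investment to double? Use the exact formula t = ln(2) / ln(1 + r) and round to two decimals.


Doubling condition: (1 + r)^t = 2
Take ln of both sides: t × ln(1 + r) = ln(2)
t = ln(2) / ln(1 + r)
t = 0.693147 / 0.085168
t = 8.14

t = ln(2) / ln(1 + r) = 8.14 years


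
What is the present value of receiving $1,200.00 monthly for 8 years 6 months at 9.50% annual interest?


Present value of an ordinary annuity: PV = PMT × (1 − (1 + r)^(−n)) / r
Monthly rate r = 0.095/12 ≈ 0.00791667, n = 102
PV = $1,200.00 × (1 − (1 + 0.095/12)^(−102)) / (0.095/12)
PV = $1,200.00 × 69.803133
PV = $83,763.76

PV = PMT × (1-(1+r)^(-n))/r = $83,763.76


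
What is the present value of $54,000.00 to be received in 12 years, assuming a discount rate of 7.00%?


Present value formula: PV = FV / (1 + r)^t
PV = $54,000.00 / (1 + 0.07)^12
PV = $54,000.00 / 2.2521916
PV = $23,976.65

PV = FV / (1 + r)^t = $23,976.65


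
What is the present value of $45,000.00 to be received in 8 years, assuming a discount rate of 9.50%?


Present value formula: PV = FV / (1 + r)^t
PV = $45,000.00 / (1 + 0.095)^8
PV = $45,000.00 / 2.066869
PV = $21,772.06

PV = FV / (1 + r)^t = $21,772.06


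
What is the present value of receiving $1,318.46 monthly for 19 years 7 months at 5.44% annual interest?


Present value of an ordinary annuity: PV = PMT × (1 − (1 + r)^(−n)) / r
Monthly rate r = 0.0544/12 ≈ 0.00453333, n = 235
PV = $1,318.46 × (1 − (1 + 0.0544/12)^(−235)) / (0.0544/12)
PV = $1,318.46 × 144.387438
PV = $190,369.06

PV = PMT × (1-(1+r)^(-n))/r = $190,369.06


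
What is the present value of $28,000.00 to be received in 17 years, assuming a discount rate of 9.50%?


Present value formula: PV = FV / (1 + r)^t
PV = $28,000.00 / (1 + 0.095)^17
PV = $28,000.00 / 4.677783
PV = $5,985.74

PV = FV / (1 + r)^t = $5,985.74


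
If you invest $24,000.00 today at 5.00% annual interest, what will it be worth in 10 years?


Future value formula: FV = PV × (1 + r)^t
FV = $24,000.00 × (1 + 0.05)^10
FV = $24,000.00 × 1.6288946
FV = $39,093.47

FV = PV × (1 + r)^t = $39,093.47


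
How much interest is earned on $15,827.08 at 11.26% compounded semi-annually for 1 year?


Compound interest earned = final amount − principal.
A = P(1 + r/n)^(nt) = $15,827.08 × (1 + 0.1126/2)^(2 × 1) = $17,659.38
Interest = A − P = $17,659.38 − $15,827.08 = $1,832.30

Interest = A - P = $1,832.30


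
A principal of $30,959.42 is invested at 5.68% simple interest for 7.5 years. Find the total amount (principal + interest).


Total amount formula: A = P(1 + rt) = P + P·r·t
Interest: I = P × r × t = $30,959.42 × 0.0568 × 7.5 = $13,188.71
A = P + I = $30,959.42 + $13,188.71 = $44,148.13

A = P + I = P(1 + rt) = $44,148.13


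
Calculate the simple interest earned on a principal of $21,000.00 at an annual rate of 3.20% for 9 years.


Simple interest formula: I = P × r × t
I = $21,000.00 × 0.032 × 9
I = $6,048.00

I = P × r × t = $6,048.00


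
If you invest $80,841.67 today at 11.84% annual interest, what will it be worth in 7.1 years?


Future value formula: FV = PV × (1 + r)^t
FV = $80,841.67 × (1 + 0.1184)^7.1
FV = $80,841.67 × 2.2132977
FV = $178,926.68

FV = PV × (1 + r)^t = $178,926.68


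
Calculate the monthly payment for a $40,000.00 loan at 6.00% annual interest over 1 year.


Loan payment formula: PMT = PV × r / (1 − (1 + r)^(−n))
Monthly rate r = 0.06/12 = 0.005, n = 12 months
Denominator: 1 − (1 + 0.06/12)^(−12) = 0.05809466
PMT = $40,000.00 × (0.06/12) / 0.05809466
PMT = $3,442.66 per month

PMT = PV × r / (1-(1+r)^(-n)) = $3,442.66/month


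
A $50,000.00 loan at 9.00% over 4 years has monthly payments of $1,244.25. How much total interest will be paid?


Total paid over the life of the loan = PMT × n.
Total paid = $1,244.25 × 48 = $59,724.00
Total interest = total paid − principal = $59,724.00 − $50,000.00 = $9,724.00

Total interest = (PMT × n) - PV = $9,724.00


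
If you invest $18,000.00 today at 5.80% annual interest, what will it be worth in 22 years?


Future value formula: FV = PV × (1 + r)^t
FV = $18,000.00 × (1 + 0.058)^22
FV = $18,000.00 × 3.4568831
FV = $62,223.90

FV = PV × (1 + r)^t = $62,223.90


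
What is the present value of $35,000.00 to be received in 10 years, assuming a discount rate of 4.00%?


Present value formula: PV = FV / (1 + r)^t
PV = $35,000.00 / (1 + 0.04)^10
PV = $35,000.00 / 1.480244
PV = $23,644.75

PV = FV / (1 + r)^t = $23,644.75


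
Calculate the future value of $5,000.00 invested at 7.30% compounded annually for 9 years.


Compound interest formula: A = P(1 + r/n)^(nt)
A = $5,000.00 × (1 + 0.073/1)^(1 × 9)
Growth factor: (1 + 0.073/1)^9 = 1.885374
A = $5,000.00 × 1.885374
A = $9,426.87

A = P(1 + r/n)^(nt) = $9,426.87


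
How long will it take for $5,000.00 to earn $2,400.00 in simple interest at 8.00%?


Rearrange the simple interest formula for t:
I = P × r × t  ⇒  t = I / (P × r)
t = $2,400.00 / ($5,000.00 × 0.08)
t = 6

t = I/(P×r) = 6 years


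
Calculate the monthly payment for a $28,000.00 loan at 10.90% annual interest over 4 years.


Loan payment formula: PMT = PV × r / (1 − (1 + r)^(−n))
Monthly rate r = 0.109/12 ≈ 0.00908333, n = 48 months
Denominator: 1 − (1 + 0.109/12)^(−48) = 0.352108
PMT = $28,000.00 × (0.109/12) / 0.352108
PMT = $722.32 per month

PMT = PV × r / (1-(1+r)^(-n)) = $722.32/month


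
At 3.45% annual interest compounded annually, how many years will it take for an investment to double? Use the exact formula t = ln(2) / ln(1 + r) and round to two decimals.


Doubling condition: (1 + r)^t = 2
Take ln of both sides: t × ln(1 + r) = ln(2)
t = ln(2) / ln(1 + r)
t = 0.693147 / 0.033918
t = 20.44

t = ln(2) / ln(1 + r) = 20.44 years


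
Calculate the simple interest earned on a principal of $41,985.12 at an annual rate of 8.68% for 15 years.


Simple interest formula: I = P × r × t
I = $41,985.12 × 0.0868 × 15
I = $54,664.63

I = P × r × t = $54,664.63


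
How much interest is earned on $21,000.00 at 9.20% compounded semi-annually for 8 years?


Compound interest earned = final amount − principal.
A = P(1 + r/n)^(nt) = $21,000.00 × (1 + 0.092/2)^(2 × 8) = $43,124.72
Interest = A − P = $43,124.72 − $21,000.00 = $22,124.72

Interest = A - P = $22,124.72


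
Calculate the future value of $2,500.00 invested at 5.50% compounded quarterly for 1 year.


Compound interest formula: A = P(1 + r/n)^(nt)
A = $2,500.00 × (1 + 0.055/4)^(4 × 1)
Growth factor: (1 + 0.055/4)^4 = 1.056145
A = $2,500.00 × 1.056145
A = $2,640.36

A = P(1 + r/n)^(nt) = $2,640.36


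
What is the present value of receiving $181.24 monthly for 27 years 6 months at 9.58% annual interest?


Present value of an ordinary annuity: PV = PMT × (1 − (1 + r)^(−n)) / r
Monthly rate r = 0.0958/12 ≈ 0.00798333, n = 330
PV = $181.24 × (1 − (1 + 0.0958/12)^(−330)) / (0.0958/12)
PV = $181.24 × 116.178368
PV = $21,056.17

PV = PMT × (1-(1+r)^(-n))/r = $21,056.17


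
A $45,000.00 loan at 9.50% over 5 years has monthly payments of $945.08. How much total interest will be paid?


Total paid over the life of the loan = PMT × n.
Total paid = $945.08 × 60 = $56,704.80
Total interest = total paid − principal = $56,704.80 − $45,000.00 = $11,704.80

Total interest = (PMT × n) - PV = $11,704.80


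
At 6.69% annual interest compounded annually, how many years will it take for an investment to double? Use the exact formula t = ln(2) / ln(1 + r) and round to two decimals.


Doubling condition: (1 + r)^t = 2
Take ln of both sides: t × ln(1 + r) = ln(2)
t = ln(2) / ln(1 + r)
t = 0.693147 / 0.064757
t = 10.70

t = ln(2) / ln(1 + r) = 10.70 years


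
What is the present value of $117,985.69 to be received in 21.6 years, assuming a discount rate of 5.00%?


Present value formula: PV = FV / (1 + r)^t
PV = $117,985.69 / (1 + 0.05)^21.6
PV = $117,985.69 / 2.868725
PV = $41,128.27

PV = FV / (1 + r)^t = $41,128.27


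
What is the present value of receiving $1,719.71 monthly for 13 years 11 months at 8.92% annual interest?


Present value of an ordinary annuity: PV = PMT × (1 − (1 + r)^(−n)) / r
Monthly rate r = 0.0892/12 ≈ 0.00743333, n = 167
PV = $1,719.71 × (1 − (1 + 0.0892/12)^(−167)) / (0.0892/12)
PV = $1,719.71 × 95.472807
PV = $164,185.54

PV = PMT × (1-(1+r)^(-n))/r = $164,185.54


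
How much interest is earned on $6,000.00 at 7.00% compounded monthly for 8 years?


Compound interest earned = final amount − principal.
A = P(1 + r/n)^(nt) = $6,000.00 × (1 + 0.07/12)^(12 × 8) = $10,486.96
Interest = A − P = $10,486.96 − $6,000.00 = $4,486.96

Interest = A - P = $4,486.96


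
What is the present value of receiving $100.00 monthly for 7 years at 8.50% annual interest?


Present value of an ordinary annuity: PV = PMT × (1 − (1 + r)^(−n)) / r
Monthly rate r = 0.085/12 ≈ 0.00708333, n = 84
PV = $100.00 × (1 − (1 + 0.085/12)^(−84)) / (0.085/12)
PV = $100.00 × 63.145324
PV = $6,314.53

PV = PMT × (1-(1+r)^(-n))/r = $6,314.53


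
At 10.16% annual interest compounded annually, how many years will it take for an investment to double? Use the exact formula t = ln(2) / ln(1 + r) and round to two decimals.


Doubling condition: (1 + r)^t = 2
Take ln of both sides: t × ln(1 + r) = ln(2)
t = ln(2) / ln(1 + r)
t = 0.693147 / 0.096764
t = 7.16

t = ln(2) / ln(1 + r) = 7.16 years


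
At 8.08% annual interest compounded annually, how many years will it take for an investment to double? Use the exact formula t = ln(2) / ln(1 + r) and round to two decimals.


Doubling condition: (1 + r)^t = 2
Take ln of both sides: t × ln(1 + r) = ln(2)
t = ln(2) / ln(1 + r)
t = 0.693147 / 0.077702
t = 8.92

t = ln(2) / ln(1 + r) = 8.92 years


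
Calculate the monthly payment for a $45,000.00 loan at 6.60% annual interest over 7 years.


Loan payment formula: PMT = PV × r / (1 − (1 + r)^(−n))
Monthly rate r = 0.066/12 = 0.0055, n = 84 months
Denominator: 1 − (1 + 0.066/12)^(−84) = 0.3691796
PMT = $45,000.00 × (0.066/12) / 0.3691796
PMT = $670.41 per month

PMT = PV × r / (1-(1+r)^(-n)) = $670.41/month


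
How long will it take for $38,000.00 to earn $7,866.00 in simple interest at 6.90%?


Rearrange the simple interest formula for t:
I = P × r × t  ⇒  t = I / (P × r)
t = $7,866.00 / ($38,000.00 × 0.069)
t = 3

t = I/(P×r) = 3 years


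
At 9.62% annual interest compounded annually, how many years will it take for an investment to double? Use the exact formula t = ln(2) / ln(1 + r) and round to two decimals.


Doubling condition: (1 + r)^t = 2
Take ln of both sides: t × ln(1 + r) = ln(2)
t = ln(2) / ln(1 + r)
t = 0.693147 / 0.091850
t = 7.55

t = ln(2) / ln(1 + r) = 7.55 years


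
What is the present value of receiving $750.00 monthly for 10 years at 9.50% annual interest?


Present value of an ordinary annuity: PV = PMT × (1 − (1 + r)^(−n)) / r
Monthly rate r = 0.095/12 ≈ 0.00791667, n = 120
PV = $750.00 × (1 − (1 + 0.095/12)^(−120)) / (0.095/12)
PV = $750.00 × 77.281211
PV = $57,960.91

PV = PMT × (1-(1+r)^(-n))/r = $57,960.91


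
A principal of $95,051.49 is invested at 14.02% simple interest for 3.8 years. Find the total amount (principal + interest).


Total amount formula: A = P(1 + rt) = P + P·r·t
Interest: I = P × r × t = $95,051.49 × 0.1402 × 3.8 = $50,639.63
A = P + I = $95,051.49 + $50,639.63 = $145,691.12

A = P + I = P(1 + rt) = $145,691.12


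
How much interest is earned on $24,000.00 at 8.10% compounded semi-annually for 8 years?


Compound interest earned = final amount − principal.
A = P(1 + r/n)^(nt) = $24,000.00 × (1 + 0.081/2)^(2 × 8) = $45,298.58
Interest = A − P = $45,298.58 − $24,000.00 = $21,298.58

Interest = A - P = $21,298.58


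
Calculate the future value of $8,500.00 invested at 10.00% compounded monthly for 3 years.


Compound interest formula: A = P(1 + r/n)^(nt)
A = $8,500.00 × (1 + 0.1/12)^(12 × 3)
Growth factor: (1 + 0.1/12)^36 = 1.348182
A = $8,500.00 × 1.348182
A = $11,459.55

A = P(1 + r/n)^(nt) = $11,459.55


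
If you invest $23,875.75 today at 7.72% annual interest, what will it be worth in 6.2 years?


Future value formula: FV = PV × (1 + r)^t
FV = $23,875.75 × (1 + 0.0772)^6.2
FV = $23,875.75 × 1.5857596
FV = $37,861.20

FV = PV × (1 + r)^t = $37,861.20


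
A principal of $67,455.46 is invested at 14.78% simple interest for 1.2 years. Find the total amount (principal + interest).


Total amount formula: A = P(1 + rt) = P + P·r·t
Interest: I = P × r × t = $67,455.46 × 0.1478 × 1.2 = $11,963.90
A = P + I = $67,455.46 + $11,963.90 = $79,419.36

A = P + I = P(1 + rt) = $79,419.36


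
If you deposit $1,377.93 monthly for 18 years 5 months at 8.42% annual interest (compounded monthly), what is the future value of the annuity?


Future value of an ordinary annuity: FV = PMT × ((1 + r)^n − 1) / r
Monthly rate r = 0.0842/12 ≈ 0.00701667, n = 221
FV = $1,377.93 × ((1 + 0.0842/12)^221 − 1) / (0.0842/12)
FV = $1,377.93 × 525.780961
FV = $724,489.36

FV = PMT × ((1+r)^n - 1)/r = $724,489.36


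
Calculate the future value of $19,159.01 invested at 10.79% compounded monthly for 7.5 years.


Compound interest formula: A = P(1 + r/n)^(nt)
A = $19,159.01 × (1 + 0.1079/12)^(12 × 7.5)
Growth factor: (1 + 0.1079/12)^90 = 2.2381137
A = $19,159.01 × 2.2381137
A = $42,880.04

A = P(1 + r/n)^(nt) = $42,880.04


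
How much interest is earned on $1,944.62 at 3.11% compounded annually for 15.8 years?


Compound interest earned = final amount − principal.
A = P(1 + r/n)^(nt) = $1,944.62 × (1 + 0.0311/1)^(1 × 15.8) = $3,154.91
Interest = A − P = $3,154.91 − $1,944.62 = $1,210.29

Interest = A - P = $1,210.29


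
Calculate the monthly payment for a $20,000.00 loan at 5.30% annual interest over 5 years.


Loan payment formula: PMT = PV × r / (1 − (1 + r)^(−n))
Monthly rate r = 0.053/12 ≈ 0.00441667, n = 60 months
Denominator: 1 − (1 + 0.053/12)^(−60) = 0.232346
PMT = $20,000.00 × (0.053/12) / 0.232346
PMT = $380.18 per month

PMT = PV × r / (1-(1+r)^(-n)) = $380.18/month


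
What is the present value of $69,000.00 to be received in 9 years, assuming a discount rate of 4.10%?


Present value formula: PV = FV / (1 + r)^t
PV = $69,000.00 / (1 + 0.041)^9
PV = $69,000.00 / 1.4356764
PV = $48,060.97

PV = FV / (1 + r)^t = $48,060.97


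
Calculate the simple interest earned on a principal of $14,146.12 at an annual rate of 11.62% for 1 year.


Simple interest formula: I = P × r × t
I = $14,146.12 × 0.1162 × 1
I = $1,643.78

I = P × r × t = $1,643.78


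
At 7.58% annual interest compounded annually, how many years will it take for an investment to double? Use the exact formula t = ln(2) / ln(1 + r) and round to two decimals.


Doubling condition: (1 + r)^t = 2
Take ln of both sides: t × ln(1 + r) = ln(2)
t = ln(2) / ln(1 + r)
t = 0.693147 / 0.073065
t = 9.49

t = ln(2) / ln(1 + r) = 9.49 years


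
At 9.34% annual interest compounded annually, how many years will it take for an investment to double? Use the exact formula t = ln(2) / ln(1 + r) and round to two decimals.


Doubling condition: (1 + r)^t = 2
Take ln of both sides: t × ln(1 + r) = ln(2)
t = ln(2) / ln(1 + r)
t = 0.693147 / 0.089292
t = 7.76

t = ln(2) / ln(1 + r) = 7.76 years


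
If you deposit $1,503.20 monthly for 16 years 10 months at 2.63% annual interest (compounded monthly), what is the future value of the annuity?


Future value of an ordinary annuity: FV = PMT × ((1 + r)^n − 1) / r
Monthly rate r = 0.0263/12 ≈ 0.00219167, n = 202
FV = $1,503.20 × ((1 + 0.0263/12)^202 − 1) / (0.0263/12)
FV = $1,503.20 × 253.769015
FV = $381,465.58

FV = PMT × ((1+r)^n - 1)/r = $381,465.58


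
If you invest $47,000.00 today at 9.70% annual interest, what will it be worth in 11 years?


Future value formula: FV = PV × (1 + r)^t
FV = $47,000.00 × (1 + 0.097)^11
FV = $47,000.00 × 2.7686809
FV = $130,128.00

FV = PV × (1 + r)^t = $130,128.00


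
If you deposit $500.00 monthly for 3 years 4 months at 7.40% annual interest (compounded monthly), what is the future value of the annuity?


Future value of an ordinary annuity: FV = PMT × ((1 + r)^n − 1) / r
Monthly rate r = 0.074/12 ≈ 0.00616667, n = 40
FV = $500.00 × ((1 + 0.074/12)^40 − 1) / (0.074/12)
FV = $500.00 × 45.208133
FV = $22,604.07

FV = PMT × ((1+r)^n - 1)/r = $22,604.07


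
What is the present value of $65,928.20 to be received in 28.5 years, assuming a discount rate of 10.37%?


Present value formula: PV = FV / (1 + r)^t
PV = $65,928.20 / (1 + 0.1037)^28.5
PV = $65,928.20 / 16.643885
PV = $3,961.11

PV = FV / (1 + r)^t = $3,961.11


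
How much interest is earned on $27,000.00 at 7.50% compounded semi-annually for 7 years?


Compound interest earned = final amount − principal.
A = P(1 + r/n)^(nt) = $27,000.00 × (1 + 0.075/2)^(2 × 7) = $45,206.12
Interest = A − P = $45,206.12 − $27,000.00 = $18,206.12

Interest = A - P = $18,206.12


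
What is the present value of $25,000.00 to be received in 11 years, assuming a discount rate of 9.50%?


Present value formula: PV = FV / (1 + r)^t
PV = $25,000.00 / (1 + 0.095)^11
PV = $25,000.00 / 2.713659
PV = $9,212.65

PV = FV / (1 + r)^t = $9,212.65


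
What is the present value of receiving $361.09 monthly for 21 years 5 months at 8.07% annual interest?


Present value of an ordinary annuity: PV = PMT × (1 − (1 + r)^(−n)) / r
Monthly rate r = 0.0807/12 = 0.006725, n = 257
PV = $361.09 × (1 − (1 + 0.0807/12)^(−257)) / (0.0807/12)
PV = $361.09 × 122.139480
PV = $44,103.34

PV = PMT × (1-(1+r)^(-n))/r = $44,103.34


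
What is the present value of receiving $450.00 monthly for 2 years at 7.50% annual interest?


Present value of an ordinary annuity: PV = PMT × (1 − (1 + r)^(−n)) / r
Monthly rate r = 0.075/12 = 0.00625, n = 24
PV = $450.00 × (1 − (1 + 0.075/12)^(−24)) / (0.075/12)
PV = $450.00 × 22.222423
PV = $10,000.09

PV = PMT × (1-(1+r)^(-n))/r = $10,000.09


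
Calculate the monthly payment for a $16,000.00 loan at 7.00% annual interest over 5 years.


Loan payment formula: PMT = PV × r / (1 − (1 + r)^(−n))
Monthly rate r = 0.07/12 ≈ 0.00583333, n = 60 months
Denominator: 1 − (1 + 0.07/12)^(−60) = 0.294595
PMT = $16,000.00 × (0.07/12) / 0.294595
PMT = $316.82 per month

PMT = PV × r / (1-(1+r)^(-n)) = $316.82/month


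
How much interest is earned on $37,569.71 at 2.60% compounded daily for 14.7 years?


Compound interest earned = final amount − principal.
A = P(1 + r/n)^(nt) = $37,569.71 × (1 + 0.026/365)^(365 × 14.7) = $55,057.85
Interest = A − P = $55,057.85 − $37,569.71 = $17,488.14

Interest = A - P = $17,488.14


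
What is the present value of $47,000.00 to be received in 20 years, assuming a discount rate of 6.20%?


Present value formula: PV = FV / (1 + r)^t
PV = $47,000.00 / (1 + 0.062)^20
PV = $47,000.00 / 3.3303535
PV = $14,112.62

PV = FV / (1 + r)^t = $14,112.62


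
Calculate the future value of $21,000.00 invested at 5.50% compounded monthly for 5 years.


Compound interest formula: A = P(1 + r/n)^(nt)
A = $21,000.00 × (1 + 0.055/12)^(12 × 5)
Growth factor: (1 + 0.055/12)^60 = 1.315704
A = $21,000.00 × 1.315704
A = $27,629.78

A = P(1 + r/n)^(nt) = $27,629.78


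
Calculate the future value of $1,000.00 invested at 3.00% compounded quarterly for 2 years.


Compound interest formula: A = P(1 + r/n)^(nt)
A = $1,000.00 × (1 + 0.03/4)^(4 × 2)
Growth factor: (1 + 0.03/4)^8 = 1.061599
A = $1,000.00 × 1.061599
A = $1,061.60

A = P(1 + r/n)^(nt) = $1,061.60


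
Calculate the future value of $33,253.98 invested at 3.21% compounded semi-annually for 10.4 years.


Compound interest formula: A = P(1 + r/n)^(nt)
A = $33,253.98 × (1 + 0.0321/2)^(2 × 10.4)
Growth factor: (1 + 0.0321/2)^20.8 = 1.3926233
A = $33,253.98 × 1.3926233
A = $46,310.27

A = P(1 + r/n)^(nt) = $46,310.27


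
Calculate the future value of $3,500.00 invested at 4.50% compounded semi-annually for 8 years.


Compound interest formula: A = P(1 + r/n)^(nt)
A = $3,500.00 × (1 + 0.045/2)^(2 × 8)
Growth factor: (1 + 0.045/2)^16 = 1.4276215
A = $3,500.00 × 1.4276215
A = $4,996.68

A = P(1 + r/n)^(nt) = $4,996.68


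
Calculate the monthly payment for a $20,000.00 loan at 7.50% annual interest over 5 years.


Loan payment formula: PMT = PV × r / (1 − (1 + r)^(−n))
Monthly rate r = 0.075/12 = 0.00625, n = 60 months
Denominator: 1 − (1 + 0.075/12)^(−60) = 0.311908
PMT = $20,000.00 × (0.075/12) / 0.311908
PMT = $400.76 per month

PMT = PV × r / (1-(1+r)^(-n)) = $400.76/month


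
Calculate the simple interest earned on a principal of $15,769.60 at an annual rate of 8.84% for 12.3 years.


Simple interest formula: I = P × r × t
I = $15,769.60 × 0.0884 × 12.3
I = $17,146.60

I = P × r × t = $17,146.60


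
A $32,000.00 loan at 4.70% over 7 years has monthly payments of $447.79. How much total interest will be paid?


Total paid over the life of the loan = PMT × n.
Total paid = $447.79 × 84 = $37,614.36
Total interest = total paid − principal = $37,614.36 − $32,000.00 = $5,614.36

Total interest = (PMT × n) - PV = $5,614.36


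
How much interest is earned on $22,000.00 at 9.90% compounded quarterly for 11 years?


Compound interest earned = final amount − principal.
A = P(1 + r/n)^(nt) = $22,000.00 × (1 + 0.099/4)^(4 × 11) = $64,507.69
Interest = A − P = $64,507.69 − $22,000.00 = $42,507.69

Interest = A - P = $42,507.69


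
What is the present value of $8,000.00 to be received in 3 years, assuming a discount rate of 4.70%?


Present value formula: PV = FV / (1 + r)^t
PV = $8,000.00 / (1 + 0.047)^3
PV = $8,000.00 / 1.1477308
PV = $6,970.28

PV = FV / (1 + r)^t = $6,970.28


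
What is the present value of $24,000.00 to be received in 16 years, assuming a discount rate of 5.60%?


Present value formula: PV = FV / (1 + r)^t
PV = $24,000.00 / (1 + 0.056)^16
PV = $24,000.00 / 2.3912374
PV = $10,036.64

PV = FV / (1 + r)^t = $10,036.64


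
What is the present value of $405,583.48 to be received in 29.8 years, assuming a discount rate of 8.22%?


Present value formula: PV = FV / (1 + r)^t
PV = $405,583.48 / (1 + 0.0822)^29.8
PV = $405,583.48 / 10.5284486
PV = $38,522.63

PV = FV / (1 + r)^t = $38,522.63


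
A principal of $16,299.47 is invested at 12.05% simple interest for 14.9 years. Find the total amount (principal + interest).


Total amount formula: A = P(1 + rt) = P + P·r·t
Interest: I = P × r × t = $16,299.47 × 0.1205 × 14.9 = $29,264.88
A = P + I = $16,299.47 + $29,264.88 = $45,564.35

A = P + I = P(1 + rt) = $45,564.35


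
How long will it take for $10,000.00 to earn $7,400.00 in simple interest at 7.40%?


Rearrange the simple interest formula for t:
I = P × r × t  ⇒  t = I / (P × r)
t = $7,400.00 / ($10,000.00 × 0.074)
t = 10

t = I/(P×r) = 10 years


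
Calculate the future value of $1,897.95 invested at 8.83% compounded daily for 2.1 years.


Compound interest formula: A = P(1 + r/n)^(nt)
A = $1,897.95 × (1 + 0.0883/365)^(365 × 2.1)
Growth factor: (1 + 0.0883/365)^766.5 = 1.203709
A = $1,897.95 × 1.203709
A = $2,284.58

A = P(1 + r/n)^(nt) = $2,284.58


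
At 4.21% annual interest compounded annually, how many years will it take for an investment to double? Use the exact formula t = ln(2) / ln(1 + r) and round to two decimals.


Doubling condition: (1 + r)^t = 2
Take ln of both sides: t × ln(1 + r) = ln(2)
t = ln(2) / ln(1 + r)
t = 0.693147 / 0.041238
t = 16.81

t = ln(2) / ln(1 + r) = 16.81 years


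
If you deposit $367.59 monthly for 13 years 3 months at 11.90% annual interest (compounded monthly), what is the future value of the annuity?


Future value of an ordinary annuity: FV = PMT × ((1 + r)^n − 1) / r
Monthly rate r = 0.119/12 ≈ 0.00991667, n = 159
FV = $367.59 × ((1 + 0.119/12)^159 − 1) / (0.119/12)
FV = $367.59 × 383.371112
FV = $140,923.39

FV = PMT × ((1+r)^n - 1)/r = $140,923.39


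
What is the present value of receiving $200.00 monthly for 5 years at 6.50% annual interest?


Present value of an ordinary annuity: PV = PMT × (1 − (1 + r)^(−n)) / r
Monthly rate r = 0.065/12 ≈ 0.00541667, n = 60
PV = $200.00 × (1 − (1 + 0.065/12)^(−60)) / (0.065/12)
PV = $200.00 × 51.108680
PV = $10,221.74

PV = PMT × (1-(1+r)^(-n))/r = $10,221.74


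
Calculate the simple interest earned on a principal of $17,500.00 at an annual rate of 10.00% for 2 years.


Simple interest formula: I = P × r × t
I = $17,500.00 × 0.1 × 2
I = $3,500.00

I = P × r × t = $3,500.00


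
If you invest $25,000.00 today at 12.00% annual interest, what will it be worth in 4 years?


Future value formula: FV = PV × (1 + r)^t
FV = $25,000.00 × (1 + 0.12)^4
FV = $25,000.00 × 1.57351936
FV = $39,337.98

FV = PV × (1 + r)^t = $39,337.98


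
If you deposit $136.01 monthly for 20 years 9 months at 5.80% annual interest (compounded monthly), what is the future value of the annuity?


Future value of an ordinary annuity: FV = PMT × ((1 + r)^n − 1) / r
Monthly rate r = 0.058/12 ≈ 0.00483333, n = 249
FV = $136.01 × ((1 + 0.058/12)^249 − 1) / (0.058/12)
FV = $136.01 × 480.437072
FV = $65,344.25

FV = PMT × ((1+r)^n - 1)/r = $65,344.25


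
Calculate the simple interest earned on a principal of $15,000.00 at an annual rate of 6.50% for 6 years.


Simple interest formula: I = P × r × t
I = $15,000.00 × 0.065 × 6
I = $5,850.00

I = P × r × t = $5,850.00


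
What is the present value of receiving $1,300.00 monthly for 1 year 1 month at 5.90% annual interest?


Present value of an ordinary annuity: PV = PMT × (1 − (1 + r)^(−n)) / r
Monthly rate r = 0.059/12 ≈ 0.00491667, n = 13
PV = $1,300.00 × (1 − (1 + 0.059/12)^(−13)) / (0.059/12)
PV = $1,300.00 × 12.563370
PV = $16,332.38

PV = PMT × (1-(1+r)^(-n))/r = $16,332.38


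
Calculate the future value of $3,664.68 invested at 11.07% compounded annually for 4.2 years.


Compound interest formula: A = P(1 + r/n)^(nt)
A = $3,664.68 × (1 + 0.1107/1)^(1 × 4.2)
Growth factor: (1 + 0.1107/1)^4.2 = 1.554198
A = $3,664.68 × 1.554198
A = $5,695.64

A = P(1 + r/n)^(nt) = $5,695.64


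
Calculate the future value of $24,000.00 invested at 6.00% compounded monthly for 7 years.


Compound interest formula: A = P(1 + r/n)^(nt)
A = $24,000.00 × (1 + 0.06/12)^(12 × 7)
Growth factor: (1 + 0.06/12)^84 = 1.5203696
A = $24,000.00 × 1.5203696
A = $36,488.87

A = P(1 + r/n)^(nt) = $36,488.87


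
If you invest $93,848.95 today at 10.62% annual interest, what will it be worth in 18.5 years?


Future value formula: FV = PV × (1 + r)^t
FV = $93,848.95 × (1 + 0.1062)^18.5
FV = $93,848.95 × 6.4702729
FV = $607,228.32

FV = PV × (1 + r)^t = $607,228.32


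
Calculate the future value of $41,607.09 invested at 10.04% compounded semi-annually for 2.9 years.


Compound interest formula: A = P(1 + r/n)^(nt)
A = $41,607.09 × (1 + 0.1004/2)^(2 × 2.9)
Growth factor: (1 + 0.1004/2)^5.8 = 1.3285493
A = $41,607.09 × 1.3285493
A = $55,277.07

A = P(1 + r/n)^(nt) = $55,277.07


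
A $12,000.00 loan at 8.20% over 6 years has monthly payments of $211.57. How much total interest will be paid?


Total paid over the life of the loan = PMT × n.
Total paid = $211.57 × 72 = $15,233.04
Total interest = total paid − principal = $15,233.04 − $12,000.00 = $3,233.04

Total interest = (PMT × n) - PV = $3,233.04


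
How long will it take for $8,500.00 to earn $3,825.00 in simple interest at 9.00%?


Rearrange the simple interest formula for t:
I = P × r × t  ⇒  t = I / (P × r)
t = $3,825.00 / ($8,500.00 × 0.09)
t = 5

t = I/(P×r) = 5 years


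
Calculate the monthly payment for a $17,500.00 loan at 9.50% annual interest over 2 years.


Loan payment formula: PMT = PV × r / (1 − (1 + r)^(−n))
Monthly rate r = 0.095/12 ≈ 0.00791667, n = 24 months
Denominator: 1 − (1 + 0.095/12)^(−24) = 0.172422
PMT = $17,500.00 × (0.095/12) / 0.172422
PMT = $803.50 per month

PMT = PV × r / (1-(1+r)^(-n)) = $803.50/month


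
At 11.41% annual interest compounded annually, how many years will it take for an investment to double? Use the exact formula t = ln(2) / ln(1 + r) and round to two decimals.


Doubling condition: (1 + r)^t = 2
Take ln of both sides: t × ln(1 + r) = ln(2)
t = ln(2) / ln(1 + r)
t = 0.693147 / 0.108047
t = 6.42

t = ln(2) / ln(1 + r) = 6.42 years


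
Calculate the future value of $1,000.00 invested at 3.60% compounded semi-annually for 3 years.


Compound interest formula: A = P(1 + r/n)^(nt)
A = $1,000.00 × (1 + 0.036/2)^(2 × 3)
Growth factor: (1 + 0.036/2)^6 = 1.112978
A = $1,000.00 × 1.112978
A = $1,112.98

A = P(1 + r/n)^(nt) = $1,112.98


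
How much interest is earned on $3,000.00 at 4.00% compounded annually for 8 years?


Compound interest earned = final amount − principal.
A = P(1 + r/n)^(nt) = $3,000.00 × (1 + 0.04/1)^(1 × 8) = $4,105.71
Interest = A − P = $4,105.71 − $3,000.00 = $1,105.71

Interest = A - P = $1,105.71


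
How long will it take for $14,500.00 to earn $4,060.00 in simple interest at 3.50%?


Rearrange the simple interest formula for t:
I = P × r × t  ⇒  t = I / (P × r)
t = $4,060.00 / ($14,500.00 × 0.035)
t = 8

t = I/(P×r) = 8 years


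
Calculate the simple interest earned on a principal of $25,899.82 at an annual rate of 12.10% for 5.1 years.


Simple interest formula: I = P × r × t
I = $25,899.82 × 0.121 × 5.1
I = $15,982.78

I = P × r × t = $15,982.78


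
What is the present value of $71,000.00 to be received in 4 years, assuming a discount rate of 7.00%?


Present value formula: PV = FV / (1 + r)^t
PV = $71,000.00 / (1 + 0.07)^4
PV = $71,000.00 / 1.310796
PV = $54,165.56

PV = FV / (1 + r)^t = $54,165.56


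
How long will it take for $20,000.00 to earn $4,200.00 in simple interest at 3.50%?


Rearrange the simple interest formula for t:
I = P × r × t  ⇒  t = I / (P × r)
t = $4,200.00 / ($20,000.00 × 0.035)
t = 6

t = I/(P×r) = 6 years


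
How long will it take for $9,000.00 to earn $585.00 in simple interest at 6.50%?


Rearrange the simple interest formula for t:
I = P × r × t  ⇒  t = I / (P × r)
t = $585.00 / ($9,000.00 × 0.065)
t = 1

t = I/(P×r) = 1 year


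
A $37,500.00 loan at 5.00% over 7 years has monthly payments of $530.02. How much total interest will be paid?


Total paid over the life of the loan = PMT × n.
Total paid = $530.02 × 84 = $44,521.68
Total interest = total paid − principal = $44,521.68 − $37,500.00 = $7,021.68

Total interest = (PMT × n) - PV = $7,021.68


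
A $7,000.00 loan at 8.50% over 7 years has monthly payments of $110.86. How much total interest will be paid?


Total paid over the life of the loan = PMT × n.
Total paid = $110.86 × 84 = $9,312.24
Total interest = total paid − principal = $9,312.24 − $7,000.00 = $2,312.24

Total interest = (PMT × n) - PV = $2,312.24


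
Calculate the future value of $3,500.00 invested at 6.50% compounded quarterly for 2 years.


Compound interest formula: A = P(1 + r/n)^(nt)
A = $3,500.00 × (1 + 0.065/4)^(4 × 2)
Growth factor: (1 + 0.065/4)^8 = 1.137639
A = $3,500.00 × 1.137639
A = $3,981.74

A = P(1 + r/n)^(nt) = $3,981.74


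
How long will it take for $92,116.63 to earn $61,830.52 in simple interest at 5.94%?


Rearrange the simple interest formula for t:
I = P × r × t  ⇒  t = I / (P × r)
t = $61,830.52 / ($92,116.63 × 0.0594)
t = 11.3

t = I/(P×r) = 11.3 years


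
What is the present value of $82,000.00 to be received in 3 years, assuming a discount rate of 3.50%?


Present value formula: PV = FV / (1 + r)^t
PV = $82,000.00 / (1 + 0.035)^3
PV = $82,000.00 / 1.1087179
PV = $73,959.30

PV = FV / (1 + r)^t = $73,959.30


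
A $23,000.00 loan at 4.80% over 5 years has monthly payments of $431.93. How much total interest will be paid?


Total paid over the life of the loan = PMT × n.
Total paid = $431.93 × 60 = $25,915.80
Total interest = total paid − principal = $25,915.80 − $23,000.00 = $2,915.80

Total interest = (PMT × n) - PV = $2,915.80


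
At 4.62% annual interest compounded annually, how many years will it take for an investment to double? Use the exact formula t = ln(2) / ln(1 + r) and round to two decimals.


Doubling condition: (1 + r)^t = 2
Take ln of both sides: t × ln(1 + r) = ln(2)
t = ln(2) / ln(1 + r)
t = 0.693147 / 0.045165
t = 15.35

t = ln(2) / ln(1 + r) = 15.35 years


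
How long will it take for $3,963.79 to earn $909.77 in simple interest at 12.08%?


Rearrange the simple interest formula for t:
I = P × r × t  ⇒  t = I / (P × r)
t = $909.77 / ($3,963.79 × 0.1208)
t = 1.9

t = I/(P×r) = 1.9 years


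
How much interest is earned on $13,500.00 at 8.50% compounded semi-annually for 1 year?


Compound interest earned = final amount − principal.
A = P(1 + r/n)^(nt) = $13,500.00 × (1 + 0.085/2)^(2 × 1) = $14,671.88
Interest = A − P = $14,671.88 − $13,500.00 = $1,171.88

Interest = A - P = $1,171.88


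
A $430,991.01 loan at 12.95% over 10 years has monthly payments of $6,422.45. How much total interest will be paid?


Total paid over the life of the loan = PMT × n.
Total paid = $6,422.45 × 120 = $770,694.00
Total interest = total paid − principal = $770,694.00 − $430,991.01 = $339,702.99

Total interest = (PMT × n) - PV = $339,702.99


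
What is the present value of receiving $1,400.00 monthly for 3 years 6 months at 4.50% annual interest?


Present value of an ordinary annuity: PV = PMT × (1 − (1 + r)^(−n)) / r
Monthly rate r = 0.045/12 = 0.00375, n = 42
PV = $1,400.00 × (1 − (1 + 0.045/12)^(−42)) / (0.045/12)
PV = $1,400.00 × 38.792400
PV = $54,309.36

PV = PMT × (1-(1+r)^(-n))/r = $54,309.36


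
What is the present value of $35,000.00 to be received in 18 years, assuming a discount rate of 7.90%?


Present value formula: PV = FV / (1 + r)^t
PV = $35,000.00 / (1 + 0.079)^18
PV = $35,000.00 / 3.929941
PV = $8,905.99

PV = FV / (1 + r)^t = $8,905.99


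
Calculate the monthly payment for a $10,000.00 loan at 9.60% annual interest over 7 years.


Loan payment formula: PMT = PV × r / (1 − (1 + r)^(−n))
Monthly rate r = 0.096/12 = 0.008, n = 84 months
Denominator: 1 − (1 + 0.096/12)^(−84) = 0.487947
PMT = $10,000.00 × (0.096/12) / 0.487947
PMT = $163.95 per month

PMT = PV × r / (1-(1+r)^(-n)) = $163.95/month


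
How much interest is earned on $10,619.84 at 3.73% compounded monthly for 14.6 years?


Compound interest earned = final amount − principal.
A = P(1 + r/n)^(nt) = $10,619.84 × (1 + 0.0373/12)^(12 × 14.6) = $18,291.92
Interest = A − P = $18,291.92 − $10,619.84 = $7,672.08

Interest = A - P = $7,672.08


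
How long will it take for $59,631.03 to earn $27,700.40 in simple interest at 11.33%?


Rearrange the simple interest formula for t:
I = P × r × t  ⇒  t = I / (P × r)
t = $27,700.40 / ($59,631.03 × 0.1133)
t = 4.1

t = I/(P×r) = 4.1 years


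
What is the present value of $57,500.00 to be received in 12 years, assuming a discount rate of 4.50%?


Present value formula: PV = FV / (1 + r)^t
PV = $57,500.00 / (1 + 0.045)^12
PV = $57,500.00 / 1.6958814
PV = $33,905.67

PV = FV / (1 + r)^t = $33,905.67


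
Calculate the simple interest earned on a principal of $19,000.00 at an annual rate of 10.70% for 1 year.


Simple interest formula: I = P × r × t
I = $19,000.00 × 0.107 × 1
I = $2,033.00

I = P × r × t = $2,033.00


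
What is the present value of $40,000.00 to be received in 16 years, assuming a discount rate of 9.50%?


Present value formula: PV = FV / (1 + r)^t
PV = $40,000.00 / (1 + 0.095)^16
PV = $40,000.00 / 4.271948
PV = $9,363.41

PV = FV / (1 + r)^t = $9,363.41
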